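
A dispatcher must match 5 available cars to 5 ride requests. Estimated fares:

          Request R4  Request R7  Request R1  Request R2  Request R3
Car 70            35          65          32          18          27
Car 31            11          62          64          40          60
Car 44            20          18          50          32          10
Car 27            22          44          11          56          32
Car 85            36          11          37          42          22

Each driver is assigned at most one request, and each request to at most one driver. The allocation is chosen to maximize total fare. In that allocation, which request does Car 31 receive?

This is a one-to-one assignment (maximum-weight bipartite matching).
Optimal: Car 70→Request R7 ($65), Car 31→Request R3 ($60), Car 44→Request R1 ($50), Car 27→Request R2 ($56), Car 85→Request R4 ($36) — total 65+60+50+56+36 = $267.
Row-greedy (each driver in turn takes its best remaining request) gives $229, worse by 38.
Car 31's own top request is Request R1 ($64), but forcing Car 31→Request R1 and reassigning the rest optimally gives only $231 — worse by 36.

Car 31 receives Request R3.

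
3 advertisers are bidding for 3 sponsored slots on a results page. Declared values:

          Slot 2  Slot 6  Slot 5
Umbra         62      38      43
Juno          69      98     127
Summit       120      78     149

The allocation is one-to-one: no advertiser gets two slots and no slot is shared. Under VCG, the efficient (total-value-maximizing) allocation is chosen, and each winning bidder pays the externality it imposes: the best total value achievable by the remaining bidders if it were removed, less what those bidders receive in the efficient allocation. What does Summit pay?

Efficient allocation: Umbra→Slot 2 ($62), Juno→Slot 6 ($98), Summit→Slot 5 ($149); total welfare W = $309.
Summit receives Slot 5 at value $149, so the others get W − 149 = $160.
Without Summit: best allocation of the remaining 2 bidders over all 3 slots is Umbra→Slot 2 ($62), Juno→Slot 5 ($127), total $189.
VCG payment = (others' best without Summit) − (others' welfare with Summit) = 189 − 160 = $29.

Summit pays $29.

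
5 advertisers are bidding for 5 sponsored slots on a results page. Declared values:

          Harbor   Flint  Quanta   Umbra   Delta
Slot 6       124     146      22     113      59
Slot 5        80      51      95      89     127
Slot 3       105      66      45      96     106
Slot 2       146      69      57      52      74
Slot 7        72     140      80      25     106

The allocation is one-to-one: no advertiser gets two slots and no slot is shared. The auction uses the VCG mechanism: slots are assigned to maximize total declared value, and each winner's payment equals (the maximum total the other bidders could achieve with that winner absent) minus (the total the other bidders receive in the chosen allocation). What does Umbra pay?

Efficient allocation: Harbor→Slot 2 ($146), Flint→Slot 7 ($140), Quanta→Slot 5 ($95), Umbra→Slot 6 ($113), Delta→Slot 3 ($106); total welfare W = $600.
Umbra receives Slot 6 at value $113, so the others get W − 113 = $487.
Without Umbra: best allocation of the remaining 4 bidders over all 5 slots is Harbor→Slot 2 ($146), Flint→Slot 6 ($146), Quanta→Slot 7 ($80), Delta→Slot 5 ($127), total $499.
VCG payment = (others' best without Umbra) − (others' welfare with Umbra) = 499 − 487 = $12.

Umbra pays $12.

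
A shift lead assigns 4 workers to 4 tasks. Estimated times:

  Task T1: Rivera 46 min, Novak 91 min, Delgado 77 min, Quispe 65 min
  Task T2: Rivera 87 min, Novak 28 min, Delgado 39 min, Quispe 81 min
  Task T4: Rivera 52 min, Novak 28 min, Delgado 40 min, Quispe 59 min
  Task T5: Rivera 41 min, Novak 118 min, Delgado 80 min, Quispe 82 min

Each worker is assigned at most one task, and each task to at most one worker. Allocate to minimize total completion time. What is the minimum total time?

Min total: 173 min

This is the linear assignment problem.
Optimal: Rivera→Task T5 (41 min), Novak→Task T4 (28 min), Delgado→Task T2 (39 min), Quispe→Task T1 (65 min) — total 41+28+39+65 = 173 min.
Swapping Rivera↔Delgado (Rivera→Task T2 87 min, Delgado→Task T5 80 min) adds 87.
Every other assignment is strictly worse.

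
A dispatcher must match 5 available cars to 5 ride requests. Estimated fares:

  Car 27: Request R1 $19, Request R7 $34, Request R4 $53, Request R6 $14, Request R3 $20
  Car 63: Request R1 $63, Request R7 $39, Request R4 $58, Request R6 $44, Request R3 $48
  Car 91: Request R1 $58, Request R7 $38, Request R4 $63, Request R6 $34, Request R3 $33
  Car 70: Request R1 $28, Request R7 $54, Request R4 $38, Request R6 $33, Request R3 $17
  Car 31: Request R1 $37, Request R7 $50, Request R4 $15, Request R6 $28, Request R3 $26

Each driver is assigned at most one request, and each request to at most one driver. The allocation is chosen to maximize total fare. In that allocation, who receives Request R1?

Optimal: Car 27→Request R4 ($53), Car 63→Request R3 ($48), Car 91→Request R1 ($58), Car 70→Request R6 ($33), Car 31→Request R7 ($50) — total 53+48+58+33+50 = $242.
Column-greedy (each request in turn goes to its best remaining driver) gives $228, worse by 14.
Swapping Car 31↔Car 70 (Car 31→Request R6 $28, Car 70→Request R7 $54) loses 1.
Car 91's own top request is Request R4 ($63), but forcing Car 91→Request R4 and reassigning the rest optimally gives only $229 — worse by 13.

Car 91 receives Request R1.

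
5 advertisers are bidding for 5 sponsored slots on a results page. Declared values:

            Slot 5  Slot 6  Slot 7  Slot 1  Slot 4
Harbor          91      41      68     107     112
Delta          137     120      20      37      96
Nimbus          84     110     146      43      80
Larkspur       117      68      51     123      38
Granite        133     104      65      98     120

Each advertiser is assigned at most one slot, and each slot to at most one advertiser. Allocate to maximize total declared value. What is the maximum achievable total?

Max total: $634

Treat this as an assignment problem: match each advertiser to one slot.
Optimal: Harbor→Slot 4 ($112), Delta→Slot 6 ($120), Nimbus→Slot 7 ($146), Larkspur→Slot 1 ($123), Granite→Slot 5 ($133) — total 112+120+146+123+133 = $634.
Max-entry greedy (repeatedly take the single best remaining cell) gives $567, worse by 67.
Swapping Granite↔Harbor (Granite→Slot 4 $120, Harbor→Slot 5 $91) loses 34.
Checked against all permutations: $634 is optimal.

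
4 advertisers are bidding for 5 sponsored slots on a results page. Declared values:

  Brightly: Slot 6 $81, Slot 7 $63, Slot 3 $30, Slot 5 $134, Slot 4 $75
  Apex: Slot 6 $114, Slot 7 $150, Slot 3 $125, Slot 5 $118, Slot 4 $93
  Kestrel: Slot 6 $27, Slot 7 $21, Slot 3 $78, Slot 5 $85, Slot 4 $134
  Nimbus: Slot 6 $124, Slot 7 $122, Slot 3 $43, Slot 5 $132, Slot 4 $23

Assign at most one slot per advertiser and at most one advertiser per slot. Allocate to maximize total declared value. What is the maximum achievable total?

Maximum total: $542

This is the linear assignment problem.
Optimal: Brightly→Slot 5 ($134), Apex→Slot 7 ($150), Kestrel→Slot 4 ($134), Nimbus→Slot 6 ($124) — total 134+150+134+124 = $542.
Column-greedy (each slot in turn goes to its best remaining advertiser) gives $486, worse by 56.
Next-best assignment: Brightly→Slot 5, Apex→Slot 3, Kestrel→Slot 4, Nimbus→Slot 6 = $517.
No other one-to-one assignment exceeds $542.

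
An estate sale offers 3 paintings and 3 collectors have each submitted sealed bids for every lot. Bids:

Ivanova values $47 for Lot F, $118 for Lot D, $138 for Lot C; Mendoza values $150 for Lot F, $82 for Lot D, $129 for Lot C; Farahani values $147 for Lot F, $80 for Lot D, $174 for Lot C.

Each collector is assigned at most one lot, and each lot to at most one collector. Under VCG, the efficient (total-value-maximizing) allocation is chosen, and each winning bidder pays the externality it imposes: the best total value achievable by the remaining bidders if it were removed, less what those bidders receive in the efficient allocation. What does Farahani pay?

Efficient allocation: Ivanova→Lot D ($118), Mendoza→Lot F ($150), Farahani→Lot C ($174); total welfare W = $442.
Farahani receives Lot C at value $174, so the others get W − 174 = $268.
Without Farahani: best allocation of the remaining 2 bidders over all 3 lots is Ivanova→Lot C ($138), Mendoza→Lot F ($150), total $288.
VCG payment = (others' best without Farahani) − (others' welfare with Farahani) = 288 − 268 = $20.

Farahani pays $20.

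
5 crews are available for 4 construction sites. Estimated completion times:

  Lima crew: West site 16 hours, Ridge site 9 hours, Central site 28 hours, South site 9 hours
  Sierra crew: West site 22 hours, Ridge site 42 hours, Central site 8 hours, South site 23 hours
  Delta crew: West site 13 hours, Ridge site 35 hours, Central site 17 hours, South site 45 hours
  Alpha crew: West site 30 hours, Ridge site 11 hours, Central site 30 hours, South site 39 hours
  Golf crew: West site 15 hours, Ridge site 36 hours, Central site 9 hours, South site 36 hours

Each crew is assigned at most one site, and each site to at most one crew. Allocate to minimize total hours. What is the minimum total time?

Optimal: Delta crew→West site (13 hours), Alpha crew→Ridge site (11 hours), Sierra crew→Central site (8 hours), Lima crew→South site (9 hours) — total 13+11+8+9 = 41 hours.
Min-entry greedy (repeatedly take the single cheapest remaining cell) gives 66 hours, worse by 25.
Next-best assignment: Delta crew→West site, Alpha crew→Ridge site, Golf crew→Central site, Lima crew→South site = 42 hours.
Swapping Delta crew↔Sierra crew (Delta crew→Central site 17 hours, Sierra crew→West site 22 hours) adds 18.

Min total: 41 hours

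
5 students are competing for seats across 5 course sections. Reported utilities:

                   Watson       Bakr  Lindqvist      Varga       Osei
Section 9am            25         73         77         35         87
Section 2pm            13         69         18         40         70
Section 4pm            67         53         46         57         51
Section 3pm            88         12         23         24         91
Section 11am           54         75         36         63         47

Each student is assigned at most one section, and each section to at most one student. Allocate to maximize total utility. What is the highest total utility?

Max total: 367 points

Optimal: Watson→Section 4pm (67 points), Bakr→Section 2pm (69 points), Lindqvist→Section 9am (77 points), Varga→Section 11am (63 points), Osei→Section 3pm (91 points) — total 67+69+77+63+91 = 367 points.
Column-greedy (each section in turn goes to its best remaining student) gives 283 points, worse by 84.
No other one-to-one assignment exceeds 367 points.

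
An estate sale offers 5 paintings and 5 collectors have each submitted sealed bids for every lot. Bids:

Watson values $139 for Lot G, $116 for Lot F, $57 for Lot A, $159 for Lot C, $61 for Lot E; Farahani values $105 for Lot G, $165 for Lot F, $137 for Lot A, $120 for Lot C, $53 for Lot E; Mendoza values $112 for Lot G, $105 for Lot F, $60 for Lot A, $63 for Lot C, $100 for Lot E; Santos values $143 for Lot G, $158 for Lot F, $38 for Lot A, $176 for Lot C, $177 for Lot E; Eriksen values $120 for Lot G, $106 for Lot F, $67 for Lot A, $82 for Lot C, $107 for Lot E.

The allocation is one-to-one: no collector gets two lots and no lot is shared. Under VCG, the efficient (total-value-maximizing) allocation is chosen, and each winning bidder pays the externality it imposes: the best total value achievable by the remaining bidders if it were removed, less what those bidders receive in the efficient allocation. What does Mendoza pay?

Mendoza pays $28.

Efficient allocation: Watson→Lot C ($159), Farahani→Lot A ($137), Mendoza→Lot F ($105), Santos→Lot E ($177), Eriksen→Lot G ($120); total welfare W = $698.
Mendoza receives Lot F at value $105, so the others get W − 105 = $593.
Without Mendoza: best allocation of the remaining 4 bidders over all 5 lots is Watson→Lot C ($159), Farahani→Lot F ($165), Santos→Lot E ($177), Eriksen→Lot G ($120), total $621.
VCG payment = (others' best without Mendoza) − (others' welfare with Mendoza) = 621 − 593 = $28.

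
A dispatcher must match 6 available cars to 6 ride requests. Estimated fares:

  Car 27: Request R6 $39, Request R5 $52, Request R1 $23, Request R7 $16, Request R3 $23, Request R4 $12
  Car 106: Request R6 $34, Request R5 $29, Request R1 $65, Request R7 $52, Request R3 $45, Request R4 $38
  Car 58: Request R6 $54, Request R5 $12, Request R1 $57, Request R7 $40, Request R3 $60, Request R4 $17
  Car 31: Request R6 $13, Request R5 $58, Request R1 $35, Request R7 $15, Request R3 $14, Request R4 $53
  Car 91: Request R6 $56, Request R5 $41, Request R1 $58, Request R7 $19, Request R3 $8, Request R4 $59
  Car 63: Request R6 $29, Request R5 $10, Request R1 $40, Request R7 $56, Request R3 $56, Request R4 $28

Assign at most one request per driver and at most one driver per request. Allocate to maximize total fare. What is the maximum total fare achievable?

Maximum total: $342

This is a one-to-one assignment (maximum-weight bipartite matching).
Optimal: Car 27→Request R5 ($52), Car 106→Request R1 ($65), Car 58→Request R3 ($60), Car 31→Request R4 ($53), Car 91→Request R6 ($56), Car 63→Request R7 ($56) — total 52+65+60+53+56+56 = $342.
Max-entry greedy (repeatedly take the single best remaining cell) gives $337, worse by 5.
Next-best assignment: Car 27→Request R6, Car 106→Request R1, Car 58→Request R3, Car 31→Request R5, Car 91→Request R4, Car 63→Request R7 = $337.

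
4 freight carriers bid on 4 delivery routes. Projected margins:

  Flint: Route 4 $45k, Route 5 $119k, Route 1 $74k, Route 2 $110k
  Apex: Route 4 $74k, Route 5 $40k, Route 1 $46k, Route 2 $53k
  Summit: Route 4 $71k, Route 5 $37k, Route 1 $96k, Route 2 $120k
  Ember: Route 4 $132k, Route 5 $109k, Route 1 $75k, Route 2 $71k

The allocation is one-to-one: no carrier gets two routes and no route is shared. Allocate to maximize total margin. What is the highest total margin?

This is a one-to-one assignment (maximum-weight bipartite matching).
Optimal: Flint→Route 5 ($119k), Apex→Route 1 ($46k), Summit→Route 2 ($120k), Ember→Route 4 ($132k) — total 119+46+120+132 = $417k.
Column-greedy (each route in turn goes to its best remaining carrier) gives $400k, worse by 17.
Next-best assignment: Flint→Route 5, Apex→Route 2, Summit→Route 1, Ember→Route 4 = $400k.
No other one-to-one assignment exceeds $417k.

Maximum total: $417k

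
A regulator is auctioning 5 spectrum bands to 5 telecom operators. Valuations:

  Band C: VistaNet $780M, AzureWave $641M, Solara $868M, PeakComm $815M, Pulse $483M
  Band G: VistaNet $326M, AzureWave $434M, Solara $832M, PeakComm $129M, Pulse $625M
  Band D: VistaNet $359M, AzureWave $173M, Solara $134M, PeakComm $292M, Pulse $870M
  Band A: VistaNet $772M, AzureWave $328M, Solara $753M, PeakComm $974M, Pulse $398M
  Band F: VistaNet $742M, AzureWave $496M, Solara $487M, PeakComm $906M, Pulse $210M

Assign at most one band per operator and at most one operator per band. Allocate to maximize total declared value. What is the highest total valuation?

Max total: $4059M

This is the linear assignment problem.
Optimal: VistaNet→Band F ($742M), AzureWave→Band C ($641M), Solara→Band G ($832M), PeakComm→Band A ($974M), Pulse→Band D ($870M) — total 742+641+832+974+870 = $4059M.
Swapping AzureWave↔PeakComm (AzureWave→Band A $328M, PeakComm→Band C $815M) loses 472.
Checked against all permutations: $4059M is optimal.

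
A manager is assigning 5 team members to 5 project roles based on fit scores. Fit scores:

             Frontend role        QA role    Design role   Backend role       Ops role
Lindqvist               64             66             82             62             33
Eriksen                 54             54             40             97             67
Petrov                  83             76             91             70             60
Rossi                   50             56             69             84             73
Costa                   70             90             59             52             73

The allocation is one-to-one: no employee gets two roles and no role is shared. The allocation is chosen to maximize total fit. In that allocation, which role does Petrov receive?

This is a one-to-one assignment (maximum-weight bipartite matching).
Optimal: Lindqvist→Design role (82 pts), Eriksen→Backend role (97 pts), Petrov→Frontend role (83 pts), Rossi→Ops role (73 pts), Costa→QA role (90 pts) — total 82+97+83+73+90 = 425 pts.
Max-entry greedy (repeatedly take the single best remaining cell) gives 415 pts, worse by 10.
Swapping Costa↔Lindqvist (Costa→Design role 59 pts, Lindqvist→QA role 66 pts) loses 47.
No other one-to-one assignment exceeds 425 pts.
Petrov's own top role is Design role (91 pts), but forcing Petrov→Design role and reassigning the rest optimally gives only 415 pts — worse by 10.

Petrov receives Frontend role.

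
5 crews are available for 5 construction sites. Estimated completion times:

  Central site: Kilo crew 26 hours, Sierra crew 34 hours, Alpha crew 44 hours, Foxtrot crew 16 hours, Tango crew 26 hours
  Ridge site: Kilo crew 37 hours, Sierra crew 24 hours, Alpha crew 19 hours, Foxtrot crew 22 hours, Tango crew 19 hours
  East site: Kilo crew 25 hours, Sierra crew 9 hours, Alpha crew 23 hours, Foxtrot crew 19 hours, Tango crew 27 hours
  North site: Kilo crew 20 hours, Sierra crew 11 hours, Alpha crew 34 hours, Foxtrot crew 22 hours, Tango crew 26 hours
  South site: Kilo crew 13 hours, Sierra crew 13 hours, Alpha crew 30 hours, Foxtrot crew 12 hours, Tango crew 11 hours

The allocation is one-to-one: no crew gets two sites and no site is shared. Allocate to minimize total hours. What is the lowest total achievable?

Minimum total: 75 hours

This is a one-to-one assignment (minimum-cost bipartite matching).
Optimal: Kilo crew→North site (20 hours), Sierra crew→East site (9 hours), Alpha crew→Ridge site (19 hours), Foxtrot crew→Central site (16 hours), Tango crew→South site (11 hours) — total 20+9+19+16+11 = 75 hours.
Row-greedy (each crew in turn takes its cheapest remaining site) gives 83 hours, worse by 8.
Next-best assignment: Kilo crew→East site, Sierra crew→North site, Alpha crew→Ridge site, Foxtrot crew→Central site, Tango crew→South site = 82 hours.
Every other assignment is strictly worse.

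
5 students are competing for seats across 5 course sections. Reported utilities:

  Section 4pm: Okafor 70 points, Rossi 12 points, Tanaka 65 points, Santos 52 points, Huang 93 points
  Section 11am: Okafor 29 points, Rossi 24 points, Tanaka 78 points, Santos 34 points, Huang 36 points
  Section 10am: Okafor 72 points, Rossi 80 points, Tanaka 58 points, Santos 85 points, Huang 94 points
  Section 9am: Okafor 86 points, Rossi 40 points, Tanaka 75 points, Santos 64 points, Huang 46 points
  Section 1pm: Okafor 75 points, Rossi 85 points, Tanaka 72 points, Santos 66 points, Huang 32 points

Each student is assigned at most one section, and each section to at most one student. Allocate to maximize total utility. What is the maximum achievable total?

Treat this as an assignment problem: match each student to one section.
Optimal: Okafor→Section 9am (86 points), Rossi→Section 1pm (85 points), Tanaka→Section 11am (78 points), Santos→Section 10am (85 points), Huang→Section 4pm (93 points) — total 86+85+78+85+93 = 427 points.
Max-entry greedy (repeatedly take the single best remaining cell) gives 395 points, worse by 32.
Next-best assignment: Okafor→Section 9am, Rossi→Section 10am, Tanaka→Section 11am, Santos→Section 1pm, Huang→Section 4pm = 403 points.

Max total: 427 points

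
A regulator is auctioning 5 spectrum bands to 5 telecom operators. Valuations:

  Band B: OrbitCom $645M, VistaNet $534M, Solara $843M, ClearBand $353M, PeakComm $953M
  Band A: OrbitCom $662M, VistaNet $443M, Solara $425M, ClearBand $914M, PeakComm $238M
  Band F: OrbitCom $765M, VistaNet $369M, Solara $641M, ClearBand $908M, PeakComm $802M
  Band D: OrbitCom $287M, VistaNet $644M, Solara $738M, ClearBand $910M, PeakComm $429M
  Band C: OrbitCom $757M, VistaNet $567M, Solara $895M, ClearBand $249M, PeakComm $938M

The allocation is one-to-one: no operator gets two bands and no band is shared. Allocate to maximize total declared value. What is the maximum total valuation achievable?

Max total: $4171M

Optimal: OrbitCom→Band F ($765M), VistaNet→Band D ($644M), Solara→Band C ($895M), ClearBand→Band A ($914M), PeakComm→Band B ($953M) — total 765+644+895+914+953 = $4171M.
Column-greedy (each band in turn goes to its best remaining operator) gives $3937M, worse by 234.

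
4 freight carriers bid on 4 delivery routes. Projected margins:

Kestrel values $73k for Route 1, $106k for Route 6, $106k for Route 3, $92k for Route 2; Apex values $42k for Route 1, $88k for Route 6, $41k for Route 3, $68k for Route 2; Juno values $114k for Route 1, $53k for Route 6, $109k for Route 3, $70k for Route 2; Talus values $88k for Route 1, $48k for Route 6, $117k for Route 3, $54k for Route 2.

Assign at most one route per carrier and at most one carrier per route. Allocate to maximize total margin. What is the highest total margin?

Optimal: Kestrel→Route 2 ($92k), Apex→Route 6 ($88k), Juno→Route 1 ($114k), Talus→Route 3 ($117k) — total 92+88+114+117 = $411k.
Column-greedy (each route in turn goes to its best remaining carrier) gives $405k, worse by 6.
Every other assignment is strictly worse.

Max total: $411k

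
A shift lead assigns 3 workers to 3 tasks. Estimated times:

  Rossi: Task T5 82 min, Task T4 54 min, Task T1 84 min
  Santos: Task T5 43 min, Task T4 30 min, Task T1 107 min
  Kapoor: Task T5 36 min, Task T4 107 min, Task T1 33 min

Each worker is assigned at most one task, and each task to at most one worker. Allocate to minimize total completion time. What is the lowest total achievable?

Minimum total: 130 min

Optimal: Rossi→Task T4 (54 min), Santos→Task T5 (43 min), Kapoor→Task T1 (33 min) — total 54+43+33 = 130 min.
Min-entry greedy (repeatedly take the single cheapest remaining cell) gives 145 min, worse by 15.
Next-best assignment: Rossi→Task T5, Santos→Task T4, Kapoor→Task T1 = 145 min.
Swapping Kapoor↔Rossi (Kapoor→Task T4 107 min, Rossi→Task T1 84 min) adds 104.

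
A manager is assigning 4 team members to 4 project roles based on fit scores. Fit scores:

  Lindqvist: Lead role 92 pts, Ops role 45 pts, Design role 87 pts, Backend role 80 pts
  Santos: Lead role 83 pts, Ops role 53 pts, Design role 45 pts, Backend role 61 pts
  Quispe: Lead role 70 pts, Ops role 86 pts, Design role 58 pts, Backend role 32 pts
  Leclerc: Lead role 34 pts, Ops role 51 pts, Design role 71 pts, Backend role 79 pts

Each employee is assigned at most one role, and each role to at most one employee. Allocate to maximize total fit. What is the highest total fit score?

Optimal: Lindqvist→Design role (87 pts), Santos→Lead role (83 pts), Quispe→Ops role (86 pts), Leclerc→Backend role (79 pts) — total 87+83+86+79 = 335 pts.
Max-entry greedy (repeatedly take the single best remaining cell) gives 302 pts, worse by 33.
Swapping Lindqvist↔Santos (Lindqvist→Lead role 92 pts, Santos→Design role 45 pts) loses 33.

Max total: 335 pts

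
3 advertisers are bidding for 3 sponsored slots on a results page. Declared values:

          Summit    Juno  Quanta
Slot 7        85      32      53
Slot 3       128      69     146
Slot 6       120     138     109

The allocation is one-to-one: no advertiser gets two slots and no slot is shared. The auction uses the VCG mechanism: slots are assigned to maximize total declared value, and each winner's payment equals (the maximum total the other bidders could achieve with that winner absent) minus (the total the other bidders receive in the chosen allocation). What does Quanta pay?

Efficient allocation: Summit→Slot 7 ($85), Juno→Slot 6 ($138), Quanta→Slot 3 ($146); total welfare W = $369.
Quanta receives Slot 3 at value $146, so the others get W − 146 = $223.
Without Quanta: best allocation of the remaining 2 bidders over all 3 slots is Summit→Slot 3 ($128), Juno→Slot 6 ($138), total $266.
VCG payment = (others' best without Quanta) − (others' welfare with Quanta) = 266 − 223 = $43.

Quanta pays $43.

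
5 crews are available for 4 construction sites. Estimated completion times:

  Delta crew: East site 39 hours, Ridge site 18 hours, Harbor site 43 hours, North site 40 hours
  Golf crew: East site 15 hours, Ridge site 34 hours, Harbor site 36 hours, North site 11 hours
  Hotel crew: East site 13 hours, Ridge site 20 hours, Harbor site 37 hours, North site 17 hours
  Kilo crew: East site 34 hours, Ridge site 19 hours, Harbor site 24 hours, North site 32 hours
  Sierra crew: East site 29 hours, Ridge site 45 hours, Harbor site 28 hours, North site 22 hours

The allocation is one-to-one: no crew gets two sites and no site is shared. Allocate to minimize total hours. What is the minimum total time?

Treat this as an assignment problem: match each crew to one site.
Optimal: Hotel crew→East site (13 hours), Delta crew→Ridge site (18 hours), Kilo crew→Harbor site (24 hours), Golf crew→North site (11 hours) — total 13+18+24+11 = 66 hours.
Swapping Hotel crew↔Golf crew (Hotel crew→North site 17 hours, Golf crew→East site 15 hours) adds 8.
No other one-to-one assignment undercuts 66 hours.

Min total: 66 hours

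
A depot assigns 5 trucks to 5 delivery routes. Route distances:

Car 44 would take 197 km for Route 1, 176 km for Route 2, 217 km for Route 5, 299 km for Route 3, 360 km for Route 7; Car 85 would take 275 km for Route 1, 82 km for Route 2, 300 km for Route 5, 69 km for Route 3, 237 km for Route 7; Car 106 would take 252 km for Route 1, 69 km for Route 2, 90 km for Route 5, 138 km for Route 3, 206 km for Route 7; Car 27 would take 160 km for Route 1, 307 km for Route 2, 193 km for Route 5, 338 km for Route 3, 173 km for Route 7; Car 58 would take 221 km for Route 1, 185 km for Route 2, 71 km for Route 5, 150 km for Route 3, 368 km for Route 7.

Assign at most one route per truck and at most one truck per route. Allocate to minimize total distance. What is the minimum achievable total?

Optimal: Car 44→Route 1 (197 km), Car 85→Route 3 (69 km), Car 106→Route 2 (69 km), Car 27→Route 7 (173 km), Car 58→Route 5 (71 km) — total 197+69+69+173+71 = 579 km.
Swapping Car 44↔Car 58 (Car 44→Route 5 217 km, Car 58→Route 1 221 km) adds 170.

Min total: 579 km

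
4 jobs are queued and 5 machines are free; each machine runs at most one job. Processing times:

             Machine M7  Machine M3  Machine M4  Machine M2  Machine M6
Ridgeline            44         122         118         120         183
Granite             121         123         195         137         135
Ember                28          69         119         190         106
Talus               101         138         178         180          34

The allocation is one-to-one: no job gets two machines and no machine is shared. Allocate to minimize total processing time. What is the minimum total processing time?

Min total: 284 min

Treat this as an assignment problem: match each job to one machine.
Optimal: Ridgeline→Machine M7 (44 min), Granite→Machine M2 (137 min), Ember→Machine M3 (69 min), Talus→Machine M6 (34 min) — total 44+137+69+34 = 284 min.
Min-entry greedy (repeatedly take the single cheapest remaining cell) gives 303 min, worse by 19.
Next-best assignment: Ridgeline→Machine M4, Granite→Machine M3, Ember→Machine M7, Talus→Machine M6 = 303 min.
Swapping Talus↔Granite (Talus→Machine M2 180 min, Granite→Machine M6 135 min) adds 144.
No other one-to-one assignment undercuts 284 min.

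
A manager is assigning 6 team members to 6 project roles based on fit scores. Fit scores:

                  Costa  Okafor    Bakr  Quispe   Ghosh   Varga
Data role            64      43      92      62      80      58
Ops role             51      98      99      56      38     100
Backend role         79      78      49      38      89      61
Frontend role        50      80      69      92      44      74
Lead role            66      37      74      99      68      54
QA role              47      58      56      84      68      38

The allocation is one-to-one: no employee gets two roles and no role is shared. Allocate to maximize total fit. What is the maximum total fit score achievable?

Maximum total: 518 pts

Optimal: Costa→Backend role (79 pts), Okafor→Frontend role (80 pts), Bakr→Data role (92 pts), Quispe→Lead role (99 pts), Ghosh→QA role (68 pts), Varga→Ops role (100 pts) — total 79+80+92+99+68+100 = 518 pts.
Row-greedy (each employee in turn takes its best remaining role) gives 510 pts, worse by 8.
Next-best assignment: Costa→Lead role, Okafor→Frontend role, Bakr→Data role, Quispe→QA role, Ghosh→Backend role, Varga→Ops role = 511 pts.
Swapping Varga↔Bakr (Varga→Data role 58 pts, Bakr→Ops role 99 pts) loses 35.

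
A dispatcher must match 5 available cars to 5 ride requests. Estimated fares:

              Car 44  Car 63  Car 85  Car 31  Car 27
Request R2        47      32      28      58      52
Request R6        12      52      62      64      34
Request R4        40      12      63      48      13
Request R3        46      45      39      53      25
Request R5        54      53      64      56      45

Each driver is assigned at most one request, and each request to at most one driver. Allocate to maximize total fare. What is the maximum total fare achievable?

Max total: $278

Optimal: Car 44→Request R3 ($46), Car 63→Request R5 ($53), Car 85→Request R4 ($63), Car 31→Request R6 ($64), Car 27→Request R2 ($52) — total 46+53+63+64+52 = $278.
Max-entry greedy (repeatedly take the single best remaining cell) gives $238, worse by 40.
Swapping Car 44↔Car 31 (Car 44→Request R6 $12, Car 31→Request R3 $53) loses 45.
Checked against all permutations: $278 is optimal.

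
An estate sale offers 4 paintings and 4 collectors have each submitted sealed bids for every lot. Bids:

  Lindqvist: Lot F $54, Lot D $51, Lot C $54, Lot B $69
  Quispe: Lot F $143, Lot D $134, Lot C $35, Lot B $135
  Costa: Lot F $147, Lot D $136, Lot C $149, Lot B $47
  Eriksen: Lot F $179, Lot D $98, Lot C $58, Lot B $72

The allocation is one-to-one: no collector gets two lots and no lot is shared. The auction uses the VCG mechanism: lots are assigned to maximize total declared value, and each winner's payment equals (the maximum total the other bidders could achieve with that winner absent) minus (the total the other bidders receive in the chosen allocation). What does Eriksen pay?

Eriksen pays $9.

Efficient allocation: Lindqvist→Lot B ($69), Quispe→Lot D ($134), Costa→Lot C ($149), Eriksen→Lot F ($179); total welfare W = $531.
Eriksen receives Lot F at value $179, so the others get W − 179 = $352.
Without Eriksen: best allocation of the remaining 3 bidders over all 4 lots is Lindqvist→Lot B ($69), Quispe→Lot F ($143), Costa→Lot C ($149), total $361.
VCG payment = (others' best without Eriksen) − (others' welfare with Eriksen) = 361 − 352 = $9.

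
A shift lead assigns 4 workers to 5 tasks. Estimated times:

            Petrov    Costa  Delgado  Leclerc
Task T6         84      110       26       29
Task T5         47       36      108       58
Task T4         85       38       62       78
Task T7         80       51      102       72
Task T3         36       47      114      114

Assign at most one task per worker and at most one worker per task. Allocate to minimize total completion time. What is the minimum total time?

Minimum total: 158 min

Optimal: Petrov→Task T3 (36 min), Costa→Task T4 (38 min), Delgado→Task T6 (26 min), Leclerc→Task T5 (58 min) — total 36+38+26+58 = 158 min.
Column-greedy (each task in turn goes to its cheapest remaining worker) gives 220 min, worse by 62.
Next-best assignment: Petrov→Task T3, Costa→Task T5, Delgado→Task T4, Leclerc→Task T6 = 163 min.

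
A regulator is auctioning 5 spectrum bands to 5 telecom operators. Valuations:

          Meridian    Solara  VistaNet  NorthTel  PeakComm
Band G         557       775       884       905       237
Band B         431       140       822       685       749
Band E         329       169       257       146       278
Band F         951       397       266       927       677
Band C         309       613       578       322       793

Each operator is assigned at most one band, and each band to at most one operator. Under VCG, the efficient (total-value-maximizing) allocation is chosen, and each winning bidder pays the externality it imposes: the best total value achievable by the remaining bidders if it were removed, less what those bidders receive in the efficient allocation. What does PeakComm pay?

PeakComm pays $438M.

Efficient allocation: Meridian→Band E ($329M), Solara→Band G ($775M), VistaNet→Band B ($822M), NorthTel→Band F ($927M), PeakComm→Band C ($793M); total welfare W = $3646M.
PeakComm receives Band C at value $793M, so the others get W − 793 = $2853M.
Without PeakComm: best allocation of the remaining 4 bidders over all 5 bands is Meridian→Band F ($951M), Solara→Band C ($613M), VistaNet→Band B ($822M), NorthTel→Band G ($905M), total $3291M.
VCG payment = (others' best without PeakComm) − (others' welfare with PeakComm) = 3291 − 2853 = $438M.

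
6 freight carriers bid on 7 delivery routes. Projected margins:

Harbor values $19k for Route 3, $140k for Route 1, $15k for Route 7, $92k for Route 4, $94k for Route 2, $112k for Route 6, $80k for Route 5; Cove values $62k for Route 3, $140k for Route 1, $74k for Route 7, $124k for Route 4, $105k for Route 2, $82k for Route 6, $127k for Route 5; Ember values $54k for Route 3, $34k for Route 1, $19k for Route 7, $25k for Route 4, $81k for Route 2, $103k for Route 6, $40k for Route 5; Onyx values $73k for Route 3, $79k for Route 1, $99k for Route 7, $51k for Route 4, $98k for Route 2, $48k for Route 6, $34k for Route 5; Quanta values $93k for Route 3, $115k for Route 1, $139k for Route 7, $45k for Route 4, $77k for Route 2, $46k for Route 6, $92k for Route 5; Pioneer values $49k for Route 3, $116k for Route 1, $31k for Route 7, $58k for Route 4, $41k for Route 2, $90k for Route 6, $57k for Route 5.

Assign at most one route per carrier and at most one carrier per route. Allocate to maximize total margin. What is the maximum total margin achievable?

Optimal: Harbor→Route 4 ($92k), Cove→Route 5 ($127k), Ember→Route 6 ($103k), Onyx→Route 2 ($98k), Quanta→Route 7 ($139k), Pioneer→Route 1 ($116k) — total 92+127+103+98+139+116 = $675k.
Max-entry greedy (repeatedly take the single best remaining cell) gives $665k, worse by 10.
Swapping Onyx↔Pioneer (Onyx→Route 1 $79k, Pioneer→Route 2 $41k) loses 94.

Max total: $675k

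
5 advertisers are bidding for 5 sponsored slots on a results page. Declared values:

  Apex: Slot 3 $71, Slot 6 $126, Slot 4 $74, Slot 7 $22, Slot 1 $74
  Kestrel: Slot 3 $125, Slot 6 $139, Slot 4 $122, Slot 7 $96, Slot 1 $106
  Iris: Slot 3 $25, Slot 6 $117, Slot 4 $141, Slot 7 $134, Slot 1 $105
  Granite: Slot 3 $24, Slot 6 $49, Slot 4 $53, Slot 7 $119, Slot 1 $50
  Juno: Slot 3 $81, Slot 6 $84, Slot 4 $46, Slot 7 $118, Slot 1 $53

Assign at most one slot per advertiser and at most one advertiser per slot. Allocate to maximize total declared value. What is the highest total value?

Optimal: Apex→Slot 6 ($126), Kestrel→Slot 1 ($106), Iris→Slot 4 ($141), Granite→Slot 7 ($119), Juno→Slot 3 ($81) — total 126+106+141+119+81 = $573.
Row-greedy (each advertiser in turn takes its best remaining slot) gives $564, worse by 9.

Maximum total: $573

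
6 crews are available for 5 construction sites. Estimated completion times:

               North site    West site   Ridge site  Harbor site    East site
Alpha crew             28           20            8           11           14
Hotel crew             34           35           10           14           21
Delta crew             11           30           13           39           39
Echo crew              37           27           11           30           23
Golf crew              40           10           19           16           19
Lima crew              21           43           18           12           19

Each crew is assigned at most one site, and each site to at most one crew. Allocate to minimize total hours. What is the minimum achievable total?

Optimal: Delta crew→North site (11 hours), Golf crew→West site (10 hours), Hotel crew→Ridge site (10 hours), Lima crew→Harbor site (12 hours), Alpha crew→East site (14 hours) — total 11+10+10+12+14 = 57 hours.
Row-greedy (each crew in turn takes its cheapest remaining site) gives 66 hours, worse by 9.
Next-best assignment: Delta crew→North site, Golf crew→West site, Echo crew→Ridge site, Lima crew→Harbor site, Alpha crew→East site = 58 hours.
Swapping Alpha crew↔Hotel crew (Alpha crew→Ridge site 8 hours, Hotel crew→East site 21 hours) adds 5.
Checked against all permutations: 57 hours is optimal.

Min total: 57 hours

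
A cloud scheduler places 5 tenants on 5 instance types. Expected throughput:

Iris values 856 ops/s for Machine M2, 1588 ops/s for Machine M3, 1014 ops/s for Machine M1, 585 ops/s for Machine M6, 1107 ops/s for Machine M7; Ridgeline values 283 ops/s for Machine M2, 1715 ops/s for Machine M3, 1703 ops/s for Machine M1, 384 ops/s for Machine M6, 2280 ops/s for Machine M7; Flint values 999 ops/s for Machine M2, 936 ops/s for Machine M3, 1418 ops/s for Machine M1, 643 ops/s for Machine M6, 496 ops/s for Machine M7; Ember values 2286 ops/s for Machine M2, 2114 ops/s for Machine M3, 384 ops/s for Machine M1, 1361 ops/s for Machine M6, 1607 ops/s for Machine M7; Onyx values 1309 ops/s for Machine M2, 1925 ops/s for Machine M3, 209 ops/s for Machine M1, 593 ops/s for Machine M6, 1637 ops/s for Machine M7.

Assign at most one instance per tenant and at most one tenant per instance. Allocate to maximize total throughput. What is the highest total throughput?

Max total: 8494 ops/s

Optimal: Iris→Machine M6 (585 ops/s), Ridgeline→Machine M7 (2280 ops/s), Flint→Machine M1 (1418 ops/s), Ember→Machine M2 (2286 ops/s), Onyx→Machine M3 (1925 ops/s) — total 585+2280+1418+2286+1925 = 8494 ops/s.
Column-greedy (each instance in turn goes to its best remaining tenant) gives 7664 ops/s, worse by 830.
Every other assignment is strictly worse.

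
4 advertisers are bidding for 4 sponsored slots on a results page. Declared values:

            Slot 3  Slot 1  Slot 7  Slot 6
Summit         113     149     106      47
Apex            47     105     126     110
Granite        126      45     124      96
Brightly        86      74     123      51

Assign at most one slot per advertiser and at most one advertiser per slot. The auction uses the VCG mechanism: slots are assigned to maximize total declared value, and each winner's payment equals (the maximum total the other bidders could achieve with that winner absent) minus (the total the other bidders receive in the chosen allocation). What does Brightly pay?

Efficient allocation: Summit→Slot 1 ($149), Apex→Slot 6 ($110), Granite→Slot 3 ($126), Brightly→Slot 7 ($123); total welfare W = $508.
Brightly receives Slot 7 at value $123, so the others get W − 123 = $385.
Without Brightly: best allocation of the remaining 3 bidders over all 4 slots is Summit→Slot 1 ($149), Apex→Slot 7 ($126), Granite→Slot 3 ($126), total $401.
VCG payment = (others' best without Brightly) − (others' welfare with Brightly) = 401 − 385 = $16.

Brightly pays $16.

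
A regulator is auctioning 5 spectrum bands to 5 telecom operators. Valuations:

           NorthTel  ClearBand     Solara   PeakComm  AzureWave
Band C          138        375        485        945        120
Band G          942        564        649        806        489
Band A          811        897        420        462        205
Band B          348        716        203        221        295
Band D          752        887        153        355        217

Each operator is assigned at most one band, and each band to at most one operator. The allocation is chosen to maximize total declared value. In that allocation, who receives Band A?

Optimal: NorthTel→Band A ($811M), ClearBand→Band D ($887M), Solara→Band G ($649M), PeakComm→Band C ($945M), AzureWave→Band B ($295M) — total 811+887+649+945+295 = $3587M.
Row-greedy (each operator in turn takes its best remaining band) gives $2974M, worse by 613.
No other one-to-one assignment exceeds $3587M.
NorthTel's own top band is Band G ($942M), but forcing NorthTel→Band G and reassigning the rest optimally gives only $3489M — worse by 98.

NorthTel receives Band A.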